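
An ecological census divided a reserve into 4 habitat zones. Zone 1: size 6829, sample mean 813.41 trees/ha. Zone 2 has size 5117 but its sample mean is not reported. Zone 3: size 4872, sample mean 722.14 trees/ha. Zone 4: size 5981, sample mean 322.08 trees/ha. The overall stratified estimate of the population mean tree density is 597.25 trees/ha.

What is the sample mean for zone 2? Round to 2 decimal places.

Σ Nₕx̄ₕ = N·μ, so 5117·x̄_2 = 22799·597.25 − (6829·813.41 + 4872·722.14 + 5981·322.08).
= 13616702.75 − 10999403.45 = 2617299.3.
x̄_2 = 2617299.3 / 5117 = 511.4910... → 511.49.

511.49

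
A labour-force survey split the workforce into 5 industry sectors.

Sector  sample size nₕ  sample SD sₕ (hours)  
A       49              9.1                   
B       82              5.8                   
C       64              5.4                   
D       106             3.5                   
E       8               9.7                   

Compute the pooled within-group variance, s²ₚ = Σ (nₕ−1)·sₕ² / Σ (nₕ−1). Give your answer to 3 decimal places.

A: (49−1)·9.1² = 48·82.81 = 3974.88
B: (82−1)·5.8² = 81·33.64 = 2724.84
C: (64−1)·5.4² = 63·29.16 = 1837.08
D: (106−1)·3.5² = 105·12.25 = 1286.25
E: (8−1)·9.7² = 7·94.09 = 658.63
Numerator = 10481.68; denominator = Σ(nₕ−1) = 304.
s²ₚ = 10481.68/304 = 34.47921... → 34.479.

34.479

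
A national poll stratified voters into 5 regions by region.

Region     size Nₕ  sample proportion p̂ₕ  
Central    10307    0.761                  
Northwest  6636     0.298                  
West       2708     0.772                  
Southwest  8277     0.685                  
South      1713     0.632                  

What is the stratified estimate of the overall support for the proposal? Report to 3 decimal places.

N = 10307 + 6636 + 2708 + 8277 + 1713 = 29641.
Overall proportion = Σ (Nₕ/N)·p̂ₕ.
Σ Nₕp̂ₕ = 7843.627 + 1977.528 + 2090.576 + 5669.745 + 1082.616 = 18664.092.
18664.092 / 29641 = 0.62967... → 0.630.

0.630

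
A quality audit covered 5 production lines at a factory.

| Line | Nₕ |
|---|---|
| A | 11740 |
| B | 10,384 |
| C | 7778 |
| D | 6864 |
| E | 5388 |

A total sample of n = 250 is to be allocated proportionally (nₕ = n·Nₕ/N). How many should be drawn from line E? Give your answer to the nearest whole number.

32

N = 11740 + 10384 + 7778 + 6864 + 5388 = 42154.
n_E = 250·5388/42154 = 31.954... → 32.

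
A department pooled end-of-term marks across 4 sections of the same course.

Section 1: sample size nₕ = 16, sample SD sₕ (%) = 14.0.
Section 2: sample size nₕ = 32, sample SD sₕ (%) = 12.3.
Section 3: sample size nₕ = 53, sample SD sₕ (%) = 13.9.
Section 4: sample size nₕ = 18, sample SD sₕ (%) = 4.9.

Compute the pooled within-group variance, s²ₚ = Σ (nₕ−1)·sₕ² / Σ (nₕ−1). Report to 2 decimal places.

1: (16−1)·14.0² = 15·196 = 2940
2: (32−1)·12.3² = 31·151.29 = 4689.99
3: (53−1)·13.9² = 52·193.21 = 10046.92
4: (18−1)·4.9² = 17·24.01 = 408.17
Numerator = 18085.08; denominator = Σ(nₕ−1) = 115.
s²ₚ = 18085.08/115 = 157.2616... → 157.26.

157.26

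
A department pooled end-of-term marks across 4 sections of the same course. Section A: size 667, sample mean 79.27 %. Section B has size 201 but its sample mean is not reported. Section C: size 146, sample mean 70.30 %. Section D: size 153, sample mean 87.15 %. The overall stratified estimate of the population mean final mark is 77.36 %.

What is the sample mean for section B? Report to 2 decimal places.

Σ Nₕx̄ₕ = N·μ, so 201·x̄_B = 1167·77.36 − (667·79.27 + 146·70.30 + 153·87.15).
= 90279.12 − 76470.84 = 13808.28.
x̄_B = 13808.28 / 201 = 68.6979... → 68.70.

68.70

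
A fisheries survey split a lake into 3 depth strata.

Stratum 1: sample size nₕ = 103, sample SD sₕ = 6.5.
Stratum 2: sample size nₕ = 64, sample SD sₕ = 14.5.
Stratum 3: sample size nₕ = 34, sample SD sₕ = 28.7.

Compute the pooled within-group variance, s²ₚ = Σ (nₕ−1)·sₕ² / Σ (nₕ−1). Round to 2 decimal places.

225.94

Degrees of freedom: 102 + 63 + 33 = 198.
Σ(nₕ−1)sₕ² = 102·42.25 + 63·210.25 + 33·823.69 = 44737.02.
s²ₚ = 44737.02 / 198 = 225.9445... → 225.94.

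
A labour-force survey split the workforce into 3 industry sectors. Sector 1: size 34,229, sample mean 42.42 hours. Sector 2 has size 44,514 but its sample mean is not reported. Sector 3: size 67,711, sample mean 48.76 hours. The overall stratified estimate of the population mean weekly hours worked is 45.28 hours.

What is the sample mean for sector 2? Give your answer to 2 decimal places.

42.19

N = 34229 + 44514 + 67711 = 146454.
Overall total = μ·N = 45.28·146454 = 6631437.12.
Subtract the known strata: 34229·42.42 + 67711·48.76 = 4753582.54.
Remaining total for sector 2: 6631437.12 − 4753582.54 = 1877854.58.
Divide by its size: 1877854.58 / 44514 = 42.1857... → 42.19.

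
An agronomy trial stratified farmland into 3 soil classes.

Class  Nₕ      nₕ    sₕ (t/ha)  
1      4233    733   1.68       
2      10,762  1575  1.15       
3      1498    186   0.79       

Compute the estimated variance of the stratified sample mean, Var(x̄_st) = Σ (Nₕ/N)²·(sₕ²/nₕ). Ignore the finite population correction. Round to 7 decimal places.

N = 16493; Wₕ = Nₕ/N.
class 1: (4233/16493)²·1.68²/733 = 0.0002536365
class 2: (10762/16493)²·1.15²/1575 = 0.0003575212
class 3: (1498/16493)²·0.79²/186 = 0.0000276800
Sum = 0.0006388377 → 0.0006388.

0.0006388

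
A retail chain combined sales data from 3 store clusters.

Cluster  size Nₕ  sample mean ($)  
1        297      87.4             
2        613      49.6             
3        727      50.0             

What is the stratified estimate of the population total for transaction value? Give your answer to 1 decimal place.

92712.6

Estimate total by summing Nₕ·x̄ₕ over strata.
297·87.4 + 613·49.6 + 727·50.0 = 25957.8 + 30404.8 + 36350 = 92712.6.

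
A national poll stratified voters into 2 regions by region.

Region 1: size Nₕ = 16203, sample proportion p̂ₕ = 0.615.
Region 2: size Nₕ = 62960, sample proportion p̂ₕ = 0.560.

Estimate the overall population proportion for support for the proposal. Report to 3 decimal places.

0.571

Wₕ = Nₕ/N with N = 79163: 0.2047, 0.7953.
p̂_st = 0.2047·0.615 + 0.7953·0.560 ≈ 0.57126... → 0.571.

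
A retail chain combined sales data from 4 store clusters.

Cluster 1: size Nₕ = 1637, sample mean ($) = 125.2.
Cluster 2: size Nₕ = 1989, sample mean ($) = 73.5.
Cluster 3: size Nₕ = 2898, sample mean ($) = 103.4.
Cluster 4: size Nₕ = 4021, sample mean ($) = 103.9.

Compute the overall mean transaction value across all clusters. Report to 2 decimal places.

N = 1637 + 1989 + 2898 + 4021 = 10545.
Overall mean = Σ (Nₕ/N)·x̄ₕ — weight by population share, not a simple average.
Σ Nₕx̄ₕ = 1637·125.2 + 1989·73.5 + 2898·103.4 + 4021·103.9 = 204952.4 + 146191.5 + 299653.2 + 417781.9 = 1068579.
Divide by N: 1068579 / 10545 = 101.3351... → 101.34.

101.34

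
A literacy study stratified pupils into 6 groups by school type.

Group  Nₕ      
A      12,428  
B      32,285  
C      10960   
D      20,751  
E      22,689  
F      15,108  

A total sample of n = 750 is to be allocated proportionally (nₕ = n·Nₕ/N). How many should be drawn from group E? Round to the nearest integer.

N = 12428 + 32285 + 10960 + 20751 + 22689 + 15108 = 114221.
n_E = 750·22689/114221 = 148.981... → 149.

149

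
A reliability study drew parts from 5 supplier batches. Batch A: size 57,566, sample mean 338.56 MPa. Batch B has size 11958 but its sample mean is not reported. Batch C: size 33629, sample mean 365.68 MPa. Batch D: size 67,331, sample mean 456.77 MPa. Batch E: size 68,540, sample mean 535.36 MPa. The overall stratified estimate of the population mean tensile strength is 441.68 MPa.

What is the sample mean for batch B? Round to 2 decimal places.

529.92

Σ Nₕx̄ₕ = N·μ, so 11958·x̄_B = 239024·441.68 − (57566·338.56 + 33629·365.68 + 67331·456.77 + 68540·535.36).
= 105572120.32 − 99235352.95 = 6336767.37.
x̄_B = 6336767.37 / 11958 = 529.9187... → 529.92.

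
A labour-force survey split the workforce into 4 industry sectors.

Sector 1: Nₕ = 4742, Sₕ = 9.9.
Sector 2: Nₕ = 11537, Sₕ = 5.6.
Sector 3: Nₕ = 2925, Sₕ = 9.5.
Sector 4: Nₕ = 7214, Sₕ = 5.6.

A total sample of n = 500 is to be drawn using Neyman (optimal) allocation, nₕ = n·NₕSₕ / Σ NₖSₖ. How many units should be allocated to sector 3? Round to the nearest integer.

Σ NₕSₕ = 4742·9.9 + 11537·5.6 + 2925·9.5 + 7214·5.6 = 179738.9.
Share for 3: 27787.5/179738.9 = 0.15460.
n_3 = 500 × 0.15460 = 77.300... → 77.

77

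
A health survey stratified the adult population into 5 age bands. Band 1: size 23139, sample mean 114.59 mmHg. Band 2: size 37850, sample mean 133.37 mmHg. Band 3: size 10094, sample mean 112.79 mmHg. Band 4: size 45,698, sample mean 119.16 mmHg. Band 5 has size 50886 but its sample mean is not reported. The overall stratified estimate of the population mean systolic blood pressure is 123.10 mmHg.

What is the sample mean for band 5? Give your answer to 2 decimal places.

124.91

N = 23139 + 37850 + 10094 + 45698 + 50886 = 167667.
Overall total = μ·N = 123.10·167667 = 20639807.7.
Subtract the known strata: 23139·114.59 + 37850·133.37 + 10094·112.79 + 45698·119.16 = 14283428.45.
Remaining total for band 5: 20639807.7 − 14283428.45 = 6356379.25.
Divide by its size: 6356379.25 / 50886 = 124.9141... → 124.91.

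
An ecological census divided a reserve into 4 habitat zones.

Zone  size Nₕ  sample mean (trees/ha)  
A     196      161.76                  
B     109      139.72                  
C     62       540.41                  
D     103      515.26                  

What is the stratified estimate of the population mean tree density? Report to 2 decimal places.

284.07

N = 196 + 109 + 62 + 103 = 470.
Overall mean = Σ (Nₕ/N)·x̄ₕ — weight by population share, not a simple average.
Σ Nₕx̄ₕ = 196·161.76 + 109·139.72 + 62·540.41 + 103·515.26 = 31704.96 + 15229.48 + 33505.42 + 53071.78 = 133511.64.
Divide by N: 133511.64 / 470 = 284.0673... → 284.07.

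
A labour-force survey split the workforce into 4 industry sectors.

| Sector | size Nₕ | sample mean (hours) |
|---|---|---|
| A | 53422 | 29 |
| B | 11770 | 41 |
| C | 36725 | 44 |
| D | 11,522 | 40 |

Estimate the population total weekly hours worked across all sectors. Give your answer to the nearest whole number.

Estimate total by summing Nₕ·x̄ₕ over strata.
53422·29 + 11770·41 + 36725·44 + 11522·40 = 1549238 + 482570 + 1615900 + 460880 = 4108588.

4108588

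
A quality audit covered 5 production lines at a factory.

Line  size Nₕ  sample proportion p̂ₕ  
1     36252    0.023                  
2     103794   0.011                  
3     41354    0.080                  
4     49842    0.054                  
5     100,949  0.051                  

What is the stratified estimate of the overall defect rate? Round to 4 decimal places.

0.0395

Wₕ = Nₕ/N with N = 332191: 0.1091, 0.3125, 0.1245, 0.1500, 0.3039.
p̂_st = 0.1091·0.023 + 0.3125·0.011 + 0.1245·0.080 + 0.1500·0.054 + 0.3039·0.051 ≈ 0.039507... → 0.0395.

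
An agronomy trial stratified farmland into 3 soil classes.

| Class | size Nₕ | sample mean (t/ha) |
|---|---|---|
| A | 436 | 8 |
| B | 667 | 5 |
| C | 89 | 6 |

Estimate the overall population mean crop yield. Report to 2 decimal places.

x̄_st = (Σ Nₕx̄ₕ) / (Σ Nₕ) = (436·8 + 667·5 + 89·6) / 1192
= 7357 / 1192 = 6.1720... → 6.17.

6.17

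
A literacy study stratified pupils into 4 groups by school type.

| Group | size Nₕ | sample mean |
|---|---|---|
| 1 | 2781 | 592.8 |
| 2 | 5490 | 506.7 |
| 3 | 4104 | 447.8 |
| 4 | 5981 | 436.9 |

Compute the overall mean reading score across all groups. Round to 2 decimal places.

N = 2781 + 5490 + 4104 + 5981 = 18356.
Overall mean = Σ (Nₕ/N)·x̄ₕ — weight by population share, not a simple average.
Σ Nₕx̄ₕ = 2781·592.8 + 5490·506.7 + 4104·447.8 + 5981·436.9 = 1648576.8 + 2781783 + 1837771.2 + 2613098.9 = 8881229.9.
Divide by N: 8881229.9 / 18356 = 483.8325... → 483.83.

483.83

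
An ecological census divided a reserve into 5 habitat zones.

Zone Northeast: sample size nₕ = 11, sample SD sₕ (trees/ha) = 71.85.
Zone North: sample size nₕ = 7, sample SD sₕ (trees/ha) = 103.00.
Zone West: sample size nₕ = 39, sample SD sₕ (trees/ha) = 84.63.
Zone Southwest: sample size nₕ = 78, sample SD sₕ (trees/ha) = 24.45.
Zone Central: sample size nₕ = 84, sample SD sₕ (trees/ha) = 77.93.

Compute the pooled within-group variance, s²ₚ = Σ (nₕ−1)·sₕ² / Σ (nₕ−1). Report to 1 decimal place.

Northeast: (11−1)·71.85² = 10·5162.4225 = 51624.225
North: (7−1)·103.00² = 6·10609 = 63654
West: (39−1)·84.63² = 38·7162.2369 = 272165.0022
Southwest: (78−1)·24.45² = 77·597.8025 = 46030.7925
Central: (84−1)·77.93² = 83·6073.0849 = 504066.0467
Numerator = 937540.0664; denominator = Σ(nₕ−1) = 214.
s²ₚ = 937540.0664/214 = 4381.028... → 4381.0.

4381.0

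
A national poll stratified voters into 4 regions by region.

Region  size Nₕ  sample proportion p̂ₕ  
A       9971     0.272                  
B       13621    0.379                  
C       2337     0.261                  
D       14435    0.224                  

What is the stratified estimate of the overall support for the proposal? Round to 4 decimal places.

0.2903

N = 9971 + 13621 + 2337 + 14435 = 40364.
Overall proportion = Σ (Nₕ/N)·p̂ₕ.
Σ Nₕp̂ₕ = 2712.112 + 5162.359 + 609.957 + 3233.44 = 11717.868.
11717.868 / 40364 = 0.290305... → 0.2903.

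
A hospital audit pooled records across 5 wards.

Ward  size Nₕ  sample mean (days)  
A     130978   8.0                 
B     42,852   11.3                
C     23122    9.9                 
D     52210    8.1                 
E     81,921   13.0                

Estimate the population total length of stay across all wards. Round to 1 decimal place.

Estimate total by summing Nₕ·x̄ₕ over strata.
130978·8.0 + 42852·11.3 + 23122·9.9 + 52210·8.1 + 81921·13.0 = 1047824 + 484227.6 + 228907.8 + 422901 + 1064973 = 3248833.4.

3248833.4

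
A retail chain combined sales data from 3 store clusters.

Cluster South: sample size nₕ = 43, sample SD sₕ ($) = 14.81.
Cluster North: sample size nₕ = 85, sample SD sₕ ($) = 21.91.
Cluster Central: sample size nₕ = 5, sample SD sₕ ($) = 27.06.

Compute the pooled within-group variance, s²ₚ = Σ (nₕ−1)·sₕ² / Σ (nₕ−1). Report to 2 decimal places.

403.58

South: (43−1)·14.81² = 42·219.3361 = 9212.1162
North: (85−1)·21.91² = 84·480.0481 = 40324.0404
Central: (5−1)·27.06² = 4·732.2436 = 2928.9744
Numerator = 52465.131; denominator = Σ(nₕ−1) = 130.
s²ₚ = 52465.131/130 = 403.5779... → 403.58.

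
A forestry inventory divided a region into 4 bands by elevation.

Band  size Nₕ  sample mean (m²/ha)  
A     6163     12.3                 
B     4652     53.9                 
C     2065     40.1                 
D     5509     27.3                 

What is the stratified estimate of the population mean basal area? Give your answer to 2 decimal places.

N = 6163 + 4652 + 2065 + 5509 = 18389.
The stratified mean weights each stratum mean by its population share Nₕ/N.
Σ Nₕx̄ₕ = 6163·12.3 + 4652·53.9 + 2065·40.1 + 5509·27.3 = 75804.9 + 250742.8 + 82806.5 + 150395.7 = 559749.9.
Divide by N: 559749.9 / 18389 = 30.4394... → 30.44.

30.44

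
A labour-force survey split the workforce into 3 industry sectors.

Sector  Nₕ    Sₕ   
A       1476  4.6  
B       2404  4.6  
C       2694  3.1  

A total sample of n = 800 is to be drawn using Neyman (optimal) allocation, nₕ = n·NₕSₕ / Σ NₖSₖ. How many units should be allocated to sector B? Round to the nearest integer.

A: NₕSₕ = 1476·4.6 = 6789.6
B: NₕSₕ = 2404·4.6 = 11058.4
C: NₕSₕ = 2694·3.1 = 8351.4
Σ NₕSₕ = 26199.4.
n_B = 800·11058.4/26199.4 = 337.669... → 338.

338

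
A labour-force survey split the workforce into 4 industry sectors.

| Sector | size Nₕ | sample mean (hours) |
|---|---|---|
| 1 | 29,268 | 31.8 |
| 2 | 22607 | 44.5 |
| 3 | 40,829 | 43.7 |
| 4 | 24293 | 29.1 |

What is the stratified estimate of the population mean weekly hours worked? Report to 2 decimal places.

37.85

x̄_st = (Σ Nₕx̄ₕ) / (Σ Nₕ) = (29268·31.8 + 22607·44.5 + 40829·43.7 + 24293·29.1) / 116997
= 4427887.5 / 116997 = 37.8462... → 37.85.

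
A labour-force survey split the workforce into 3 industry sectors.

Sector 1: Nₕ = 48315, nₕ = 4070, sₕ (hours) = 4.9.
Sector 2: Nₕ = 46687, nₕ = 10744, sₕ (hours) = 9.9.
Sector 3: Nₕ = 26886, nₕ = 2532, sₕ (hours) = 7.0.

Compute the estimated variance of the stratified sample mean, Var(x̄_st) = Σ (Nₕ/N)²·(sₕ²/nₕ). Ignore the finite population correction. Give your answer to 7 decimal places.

0.0032069

N = 121888; Wₕ = Nₕ/N.
sector 1: (48315/121888)²·4.9²/4070 = 0.0009269148
sector 2: (46687/121888)²·9.9²/10744 = 0.0013383645
sector 3: (26886/121888)²·7.0²/2532 = 0.0009415922
Sum = 0.0032068716 → 0.0032069.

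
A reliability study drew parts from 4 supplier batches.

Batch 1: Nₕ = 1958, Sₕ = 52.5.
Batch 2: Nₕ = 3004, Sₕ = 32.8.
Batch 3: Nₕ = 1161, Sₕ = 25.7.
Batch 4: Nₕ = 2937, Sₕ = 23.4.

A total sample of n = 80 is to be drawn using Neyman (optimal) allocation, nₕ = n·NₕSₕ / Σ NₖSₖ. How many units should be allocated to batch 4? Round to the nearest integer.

Σ NₕSₕ = 1958·52.5 + 3004·32.8 + 1161·25.7 + 2937·23.4 = 299889.7.
Share for 4: 68725.8/299889.7 = 0.22917.
n_4 = 80 × 0.22917 = 18.334... → 18.

18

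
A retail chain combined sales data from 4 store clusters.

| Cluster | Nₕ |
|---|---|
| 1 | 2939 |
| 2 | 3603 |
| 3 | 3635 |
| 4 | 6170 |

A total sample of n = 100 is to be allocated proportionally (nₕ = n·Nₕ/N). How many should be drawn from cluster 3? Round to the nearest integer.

Share of cluster 3 = 3635/16347 = 0.22236.
Allocate 100 × 0.22236 = 22.236... → 22.

22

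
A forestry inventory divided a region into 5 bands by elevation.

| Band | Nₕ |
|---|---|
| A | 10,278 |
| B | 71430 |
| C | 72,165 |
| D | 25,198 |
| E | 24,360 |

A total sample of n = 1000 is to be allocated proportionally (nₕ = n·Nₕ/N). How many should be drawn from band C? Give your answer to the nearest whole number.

355

N = 10278 + 71430 + 72165 + 25198 + 24360 = 203431.
n_C = 1000·72165/203431 = 354.739... → 355.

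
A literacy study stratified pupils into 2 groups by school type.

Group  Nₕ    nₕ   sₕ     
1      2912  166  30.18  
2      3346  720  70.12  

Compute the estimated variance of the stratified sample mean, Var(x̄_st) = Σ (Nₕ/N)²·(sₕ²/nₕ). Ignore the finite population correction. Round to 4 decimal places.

3.1403

N = 6258. Term for each stratum: Wₕ²sₕ²/nₕ.
Var(x̄_st) = 1.1880699 + 1.9522349 = 3.1403048 → 3.1403.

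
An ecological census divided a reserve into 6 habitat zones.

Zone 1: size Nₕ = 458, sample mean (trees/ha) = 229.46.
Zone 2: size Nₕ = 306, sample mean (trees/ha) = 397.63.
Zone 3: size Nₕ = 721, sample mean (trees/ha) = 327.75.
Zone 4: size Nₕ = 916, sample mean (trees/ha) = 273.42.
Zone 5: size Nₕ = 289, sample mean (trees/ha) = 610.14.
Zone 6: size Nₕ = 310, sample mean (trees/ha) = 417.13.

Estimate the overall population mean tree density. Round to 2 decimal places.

339.72

N = 3000; weights Wₕ = Nₕ/N = (0.1527, 0.1020, 0.2403, 0.3053, 0.0963, 0.1033).
x̄_st = Σ Wₕ·x̄ₕ = 0.1527·229.46 + 0.1020·397.63 + 0.2403·327.75 + 0.3053·273.42 + 0.0963·610.14 + 0.1033·417.13 ≈ 339.7229...
→ 339.72.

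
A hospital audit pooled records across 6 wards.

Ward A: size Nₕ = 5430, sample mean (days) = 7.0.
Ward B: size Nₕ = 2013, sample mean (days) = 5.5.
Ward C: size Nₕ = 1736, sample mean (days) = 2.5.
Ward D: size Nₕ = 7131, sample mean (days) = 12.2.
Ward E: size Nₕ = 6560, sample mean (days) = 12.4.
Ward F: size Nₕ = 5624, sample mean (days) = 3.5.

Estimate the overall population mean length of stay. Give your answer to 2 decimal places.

N = 28494; weights Wₕ = Nₕ/N = (0.1906, 0.0706, 0.0609, 0.2503, 0.2302, 0.1974).
x̄_st = Σ Wₕ·x̄ₕ = 0.1906·7.0 + 0.0706·5.5 + 0.0609·2.5 + 0.2503·12.2 + 0.2302·12.4 + 0.1974·3.5 ≈ 8.4736...
→ 8.47.

8.47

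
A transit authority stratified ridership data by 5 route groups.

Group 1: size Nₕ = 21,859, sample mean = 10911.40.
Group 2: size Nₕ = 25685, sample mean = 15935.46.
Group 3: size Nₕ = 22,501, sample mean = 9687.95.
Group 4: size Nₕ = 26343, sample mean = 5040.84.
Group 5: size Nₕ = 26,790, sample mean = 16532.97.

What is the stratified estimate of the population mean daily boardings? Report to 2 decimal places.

11702.68

N = 123178; weights Wₕ = Nₕ/N = (0.1775, 0.2085, 0.1827, 0.2139, 0.2175).
x̄_st = Σ Wₕ·x̄ₕ = 0.1775·10911.40 + 0.2085·15935.46 + 0.1827·9687.95 + 0.2139·5040.84 + 0.2175·16532.97 ≈ 11702.6763...
→ 11702.68.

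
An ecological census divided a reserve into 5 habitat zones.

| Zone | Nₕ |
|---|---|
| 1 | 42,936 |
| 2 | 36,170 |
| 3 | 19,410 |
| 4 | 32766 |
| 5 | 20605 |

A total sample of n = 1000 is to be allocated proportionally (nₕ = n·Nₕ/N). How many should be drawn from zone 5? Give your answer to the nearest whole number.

N = 42936 + 36170 + 19410 + 32766 + 20605 = 151887.
n_5 = 1000·20605/151887 = 135.660... → 136.

136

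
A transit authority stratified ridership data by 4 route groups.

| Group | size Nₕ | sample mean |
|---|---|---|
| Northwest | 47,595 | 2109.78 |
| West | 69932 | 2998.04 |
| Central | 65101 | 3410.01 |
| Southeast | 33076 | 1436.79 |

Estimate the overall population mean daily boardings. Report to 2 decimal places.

N = 47595 + 69932 + 65101 + 33076 = 215704.
Overall mean = Σ (Nₕ/N)·x̄ₕ — weight by population share, not a simple average.
Σ Nₕx̄ₕ = 47595·2109.78 + 69932·2998.04 + 65101·3410.01 + 33076·1436.79 = 100414979.1 + 209658933.28 + 221995061.01 + 47523266.04 = 579592239.43.
Divide by N: 579592239.43 / 215704 = 2686.9796... → 2686.98.

2686.98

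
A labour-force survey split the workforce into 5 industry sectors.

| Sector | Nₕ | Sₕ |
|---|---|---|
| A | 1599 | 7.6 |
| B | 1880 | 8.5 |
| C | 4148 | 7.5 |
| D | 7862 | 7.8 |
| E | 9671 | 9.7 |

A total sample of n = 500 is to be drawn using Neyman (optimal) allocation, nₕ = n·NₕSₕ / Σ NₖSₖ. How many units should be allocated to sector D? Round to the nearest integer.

143

A: NₕSₕ = 1599·7.6 = 12152.4
B: NₕSₕ = 1880·8.5 = 15980
C: NₕSₕ = 4148·7.5 = 31110
D: NₕSₕ = 7862·7.8 = 61323.6
E: NₕSₕ = 9671·9.7 = 93808.7
Σ NₕSₕ = 214374.7.
n_D = 500·61323.6/214374.7 = 143.029... → 143.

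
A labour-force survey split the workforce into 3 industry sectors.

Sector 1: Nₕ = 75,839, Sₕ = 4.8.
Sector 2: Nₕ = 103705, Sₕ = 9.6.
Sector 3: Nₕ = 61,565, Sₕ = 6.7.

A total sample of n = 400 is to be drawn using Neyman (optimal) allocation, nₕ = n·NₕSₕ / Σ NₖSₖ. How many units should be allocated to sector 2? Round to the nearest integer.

Σ NₕSₕ = 75839·4.8 + 103705·9.6 + 61565·6.7 = 1772080.7.
Share for 2: 995568/1772080.7 = 0.56181.
n_2 = 400 × 0.56181 = 224.723... → 225.

225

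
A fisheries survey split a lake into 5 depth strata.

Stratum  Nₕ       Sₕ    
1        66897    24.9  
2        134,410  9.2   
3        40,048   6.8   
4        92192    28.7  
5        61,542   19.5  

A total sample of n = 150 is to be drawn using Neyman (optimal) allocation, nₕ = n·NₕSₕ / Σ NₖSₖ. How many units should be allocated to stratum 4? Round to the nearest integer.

Σ NₕSₕ = 66897·24.9 + 134410·9.2 + 40048·6.8 + 92192·28.7 + 61542·19.5 = 7020613.1.
Share for 4: 2645910.4/7020613.1 = 0.37688.
n_4 = 150 × 0.37688 = 56.532... → 57.

57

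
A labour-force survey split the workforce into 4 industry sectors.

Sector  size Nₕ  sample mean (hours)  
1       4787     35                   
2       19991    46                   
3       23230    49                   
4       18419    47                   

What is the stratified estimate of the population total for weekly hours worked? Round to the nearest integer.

3091094

1: 4787·35 = 167545
2: 19991·46 = 919586
3: 23230·49 = 1138270
4: 18419·47 = 865693
τ̂ = Σ Nₕx̄ₕ = 3091094.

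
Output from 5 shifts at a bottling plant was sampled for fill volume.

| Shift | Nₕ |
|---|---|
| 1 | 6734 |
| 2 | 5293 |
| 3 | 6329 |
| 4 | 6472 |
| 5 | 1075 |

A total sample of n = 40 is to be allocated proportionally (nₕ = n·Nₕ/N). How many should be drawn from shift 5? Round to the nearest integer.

2

Share of shift 5 = 1075/25903 = 0.04150.
Allocate 40 × 0.04150 = 1.660... → 2.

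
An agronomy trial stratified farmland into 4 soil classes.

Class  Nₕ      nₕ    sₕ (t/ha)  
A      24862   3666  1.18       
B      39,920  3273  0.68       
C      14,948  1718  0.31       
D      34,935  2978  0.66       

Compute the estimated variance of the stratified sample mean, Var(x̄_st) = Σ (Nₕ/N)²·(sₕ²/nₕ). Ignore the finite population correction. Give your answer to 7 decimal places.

0.0000495

N = 114665; Wₕ = Nₕ/N.
class A: (24862/114665)²·1.18²/3666 = 0.0000178559
class B: (39920/114665)²·0.68²/3273 = 0.0000171234
class C: (14948/114665)²·0.31²/1718 = 0.0000009506
class D: (34935/114665)²·0.66²/2978 = 0.0000135776
Sum = 0.0000495076 → 0.0000495.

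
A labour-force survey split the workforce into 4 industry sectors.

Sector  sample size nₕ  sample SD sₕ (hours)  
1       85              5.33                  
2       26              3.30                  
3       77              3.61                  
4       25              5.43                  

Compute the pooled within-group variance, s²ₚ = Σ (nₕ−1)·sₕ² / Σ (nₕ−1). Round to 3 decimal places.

1: (85−1)·5.33² = 84·28.4089 = 2386.3476
2: (26−1)·3.30² = 25·10.89 = 272.25
3: (77−1)·3.61² = 76·13.0321 = 990.4396
4: (25−1)·5.43² = 24·29.4849 = 707.6376
Numerator = 4356.6748; denominator = Σ(nₕ−1) = 209.
s²ₚ = 4356.6748/209 = 20.84533... → 20.845.

20.845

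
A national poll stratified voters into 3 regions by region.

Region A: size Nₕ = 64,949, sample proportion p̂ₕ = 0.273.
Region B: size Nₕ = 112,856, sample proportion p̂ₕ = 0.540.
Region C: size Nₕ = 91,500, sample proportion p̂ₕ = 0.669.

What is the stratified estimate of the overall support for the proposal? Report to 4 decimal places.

N = 64949 + 112856 + 91500 = 269305.
Overall proportion = Σ (Nₕ/N)·p̂ₕ.
Σ Nₕp̂ₕ = 17731.077 + 60942.24 + 61213.5 = 139886.817.
139886.817 / 269305 = 0.519436... → 0.5194.

0.5194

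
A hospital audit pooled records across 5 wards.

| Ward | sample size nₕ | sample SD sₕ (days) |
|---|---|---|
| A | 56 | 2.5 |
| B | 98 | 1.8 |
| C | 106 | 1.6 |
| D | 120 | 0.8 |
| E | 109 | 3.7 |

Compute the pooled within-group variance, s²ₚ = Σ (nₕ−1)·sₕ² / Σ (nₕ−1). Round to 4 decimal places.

5.1271

A: (56−1)·2.5² = 55·6.25 = 343.75
B: (98−1)·1.8² = 97·3.24 = 314.28
C: (106−1)·1.6² = 105·2.56 = 268.8
D: (120−1)·0.8² = 119·0.64 = 76.16
E: (109−1)·3.7² = 108·13.69 = 1478.52
Numerator = 2481.51; denominator = Σ(nₕ−1) = 484.
s²ₚ = 2481.51/484 = 5.127087... → 5.1271.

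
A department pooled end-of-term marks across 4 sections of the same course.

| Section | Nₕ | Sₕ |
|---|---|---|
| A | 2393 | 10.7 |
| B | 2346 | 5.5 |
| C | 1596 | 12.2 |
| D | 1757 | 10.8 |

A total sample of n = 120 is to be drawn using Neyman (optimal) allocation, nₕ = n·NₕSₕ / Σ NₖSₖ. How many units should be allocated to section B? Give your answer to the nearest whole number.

20

A: NₕSₕ = 2393·10.7 = 25605.1
B: NₕSₕ = 2346·5.5 = 12903
C: NₕSₕ = 1596·12.2 = 19471.2
D: NₕSₕ = 1757·10.8 = 18975.6
Σ NₕSₕ = 76954.9.
n_B = 120·12903/76954.9 = 20.120... → 20.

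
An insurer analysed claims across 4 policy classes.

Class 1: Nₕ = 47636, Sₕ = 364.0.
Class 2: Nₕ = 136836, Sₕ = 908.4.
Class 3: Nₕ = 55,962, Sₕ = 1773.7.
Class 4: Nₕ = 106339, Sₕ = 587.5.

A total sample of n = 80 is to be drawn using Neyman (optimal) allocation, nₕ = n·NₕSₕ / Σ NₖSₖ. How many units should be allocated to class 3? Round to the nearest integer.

26

Σ NₕSₕ = 47636·364.0 + 136836·908.4 + 55962·1773.7 + 106339·587.5 = 303375288.3.
Share for 3: 99259799.4/303375288.3 = 0.32718.
n_3 = 80 × 0.32718 = 26.175... → 26.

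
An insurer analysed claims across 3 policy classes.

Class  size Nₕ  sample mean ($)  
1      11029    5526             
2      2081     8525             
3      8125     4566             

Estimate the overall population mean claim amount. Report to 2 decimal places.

5452.58

N = 21235; weights Wₕ = Nₕ/N = (0.5194, 0.0980, 0.3826).
x̄_st = Σ Wₕ·x̄ₕ = 0.5194·5526 + 0.0980·8525 + 0.3826·4566 ≈ 5452.5797...
→ 5452.58.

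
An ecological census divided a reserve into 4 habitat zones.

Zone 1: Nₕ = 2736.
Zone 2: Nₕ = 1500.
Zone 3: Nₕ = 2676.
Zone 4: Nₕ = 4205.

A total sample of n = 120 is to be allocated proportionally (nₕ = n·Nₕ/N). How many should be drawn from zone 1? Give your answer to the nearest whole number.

N = 2736 + 1500 + 2676 + 4205 = 11117.
n_1 = 120·2736/11117 = 29.533... → 30.

30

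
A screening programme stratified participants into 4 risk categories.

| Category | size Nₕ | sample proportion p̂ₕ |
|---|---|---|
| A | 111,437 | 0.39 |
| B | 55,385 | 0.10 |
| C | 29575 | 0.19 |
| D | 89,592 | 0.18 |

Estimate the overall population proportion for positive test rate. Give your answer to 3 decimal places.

0.247

Wₕ = Nₕ/N with N = 285989: 0.3897, 0.1937, 0.1034, 0.3133.
p̂_st = 0.3897·0.39 + 0.1937·0.10 + 0.1034·0.19 + 0.3133·0.18 ≈ 0.24737... → 0.247.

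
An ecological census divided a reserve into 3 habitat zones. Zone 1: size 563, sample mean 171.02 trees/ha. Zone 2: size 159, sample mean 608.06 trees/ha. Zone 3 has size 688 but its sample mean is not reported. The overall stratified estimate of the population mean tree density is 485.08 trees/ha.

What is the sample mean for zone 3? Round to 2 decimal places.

N = 563 + 159 + 688 = 1410.
Overall total = μ·N = 485.08·1410 = 683962.8.
Subtract the known strata: 563·171.02 + 159·608.06 = 192965.8.
Remaining total for zone 3: 683962.8 − 192965.8 = 490997.
Divide by its size: 490997 / 688 = 713.6584... → 713.66.

713.66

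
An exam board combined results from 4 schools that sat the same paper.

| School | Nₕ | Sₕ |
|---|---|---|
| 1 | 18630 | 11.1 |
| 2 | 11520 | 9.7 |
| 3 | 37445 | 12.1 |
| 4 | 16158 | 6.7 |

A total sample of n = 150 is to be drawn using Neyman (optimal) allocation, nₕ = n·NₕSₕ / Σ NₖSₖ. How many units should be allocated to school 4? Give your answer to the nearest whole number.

18

1: NₕSₕ = 18630·11.1 = 206793
2: NₕSₕ = 11520·9.7 = 111744
3: NₕSₕ = 37445·12.1 = 453084.5
4: NₕSₕ = 16158·6.7 = 108258.6
Σ NₕSₕ = 879880.1.
n_4 = 150·108258.6/879880.1 = 18.456... → 18.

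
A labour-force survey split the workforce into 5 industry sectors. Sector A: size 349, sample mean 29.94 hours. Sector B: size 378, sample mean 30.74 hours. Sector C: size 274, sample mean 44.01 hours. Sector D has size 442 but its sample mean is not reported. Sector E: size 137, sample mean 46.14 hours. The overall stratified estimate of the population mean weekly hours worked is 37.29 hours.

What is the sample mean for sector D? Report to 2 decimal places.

41.79

N = 349 + 378 + 274 + 442 + 137 = 1580.
Overall total = μ·N = 37.29·1580 = 58918.2.
Subtract the known strata: 349·29.94 + 378·30.74 + 274·44.01 + 137·46.14 = 40448.7.
Remaining total for sector D: 58918.2 − 40448.7 = 18469.5.
Divide by its size: 18469.5 / 442 = 41.7862... → 41.79.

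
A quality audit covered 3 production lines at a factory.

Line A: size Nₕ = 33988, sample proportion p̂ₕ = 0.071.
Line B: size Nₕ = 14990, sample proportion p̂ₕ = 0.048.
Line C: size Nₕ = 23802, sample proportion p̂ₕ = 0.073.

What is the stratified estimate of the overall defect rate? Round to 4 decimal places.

0.0669

Wₕ = Nₕ/N with N = 72780: 0.4670, 0.2060, 0.3270.
p̂_st = 0.4670·0.071 + 0.2060·0.048 + 0.3270·0.073 ≈ 0.066917... → 0.0669.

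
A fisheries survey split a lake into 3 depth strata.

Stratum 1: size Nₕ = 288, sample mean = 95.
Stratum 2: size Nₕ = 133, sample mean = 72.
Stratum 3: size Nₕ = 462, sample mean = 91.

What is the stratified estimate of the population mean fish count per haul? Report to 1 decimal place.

89.4

x̄_st = (Σ Nₕx̄ₕ) / (Σ Nₕ) = (288·95 + 133·72 + 462·91) / 883
= 78978 / 883 = 89.443... → 89.4.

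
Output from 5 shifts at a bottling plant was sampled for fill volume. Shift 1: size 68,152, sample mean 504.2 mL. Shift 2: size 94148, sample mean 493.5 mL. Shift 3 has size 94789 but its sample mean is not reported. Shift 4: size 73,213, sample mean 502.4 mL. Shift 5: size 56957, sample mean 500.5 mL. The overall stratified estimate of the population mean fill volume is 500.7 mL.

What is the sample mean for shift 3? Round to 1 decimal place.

504.1

Σ Nₕx̄ₕ = N·μ, so 94789·x̄_3 = 387259·500.7 − (68152·504.2 + 94148·493.5 + 73213·502.4 + 56957·500.5).
= 193900581.3 − 146113466.1 = 47787115.2.
x̄_3 = 47787115.2 / 94789 = 504.142... → 504.1.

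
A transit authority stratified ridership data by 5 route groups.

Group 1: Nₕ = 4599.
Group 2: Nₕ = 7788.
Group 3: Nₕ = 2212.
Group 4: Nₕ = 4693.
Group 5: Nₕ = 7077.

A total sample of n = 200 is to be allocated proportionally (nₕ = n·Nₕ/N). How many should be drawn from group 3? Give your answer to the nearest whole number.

17

Share of group 3 = 2212/26369 = 0.08389.
Allocate 200 × 0.08389 = 16.777... → 17.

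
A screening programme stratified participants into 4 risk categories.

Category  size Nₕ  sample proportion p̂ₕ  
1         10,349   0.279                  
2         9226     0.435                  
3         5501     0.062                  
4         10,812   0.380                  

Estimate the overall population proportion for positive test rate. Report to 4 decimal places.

N = 10349 + 9226 + 5501 + 10812 = 35888.
Overall proportion = Σ (Nₕ/N)·p̂ₕ.
Σ Nₕp̂ₕ = 2887.371 + 4013.31 + 341.062 + 4108.56 = 11350.303.
11350.303 / 35888 = 0.316270... → 0.3163.

0.3163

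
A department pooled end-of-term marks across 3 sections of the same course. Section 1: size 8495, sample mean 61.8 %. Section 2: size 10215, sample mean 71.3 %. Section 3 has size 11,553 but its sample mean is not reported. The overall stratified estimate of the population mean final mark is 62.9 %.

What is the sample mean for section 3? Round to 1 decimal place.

56.3

N = 8495 + 10215 + 11553 = 30263.
Overall total = μ·N = 62.9·30263 = 1903542.7.
Subtract the known strata: 8495·61.8 + 10215·71.3 = 1253320.5.
Remaining total for section 3: 1903542.7 − 1253320.5 = 650222.2.
Divide by its size: 650222.2 / 11553 = 56.282... → 56.3.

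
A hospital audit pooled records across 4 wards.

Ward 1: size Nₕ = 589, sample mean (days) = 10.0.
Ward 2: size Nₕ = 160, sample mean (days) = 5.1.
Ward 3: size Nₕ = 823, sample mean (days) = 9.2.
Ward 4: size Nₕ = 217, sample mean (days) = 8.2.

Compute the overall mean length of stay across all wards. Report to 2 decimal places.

x̄_st = (Σ Nₕx̄ₕ) / (Σ Nₕ) = (589·10.0 + 160·5.1 + 823·9.2 + 217·8.2) / 1789
= 16057 / 1789 = 8.9754... → 8.98.

8.98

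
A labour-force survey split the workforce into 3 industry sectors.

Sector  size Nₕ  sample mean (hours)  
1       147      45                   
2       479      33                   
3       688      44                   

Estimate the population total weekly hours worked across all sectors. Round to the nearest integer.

52694

1: 147·45 = 6615
2: 479·33 = 15807
3: 688·44 = 30272
τ̂ = Σ Nₕx̄ₕ = 52694.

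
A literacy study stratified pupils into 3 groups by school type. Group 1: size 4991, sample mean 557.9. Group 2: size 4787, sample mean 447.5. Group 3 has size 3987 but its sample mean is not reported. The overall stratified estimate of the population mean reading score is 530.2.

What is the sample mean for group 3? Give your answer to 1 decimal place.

594.8

N = 4991 + 4787 + 3987 = 13765.
Overall total = μ·N = 530.2·13765 = 7298203.
Subtract the known strata: 4991·557.9 + 4787·447.5 = 4926661.4.
Remaining total for group 3: 7298203 − 4926661.4 = 2371541.6.
Divide by its size: 2371541.6 / 3987 = 594.819... → 594.8.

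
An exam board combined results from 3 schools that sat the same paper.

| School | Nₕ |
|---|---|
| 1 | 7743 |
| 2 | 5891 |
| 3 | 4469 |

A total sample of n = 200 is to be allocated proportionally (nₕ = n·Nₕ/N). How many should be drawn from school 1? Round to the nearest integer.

Share of school 1 = 7743/18103 = 0.42772.
Allocate 200 × 0.42772 = 85.544... → 86.

86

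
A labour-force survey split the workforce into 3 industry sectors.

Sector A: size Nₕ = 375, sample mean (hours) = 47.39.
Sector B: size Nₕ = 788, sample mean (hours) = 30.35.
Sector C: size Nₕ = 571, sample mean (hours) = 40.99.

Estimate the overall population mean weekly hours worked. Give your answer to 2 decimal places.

x̄_st = (Σ Nₕx̄ₕ) / (Σ Nₕ) = (375·47.39 + 788·30.35 + 571·40.99) / 1734
= 65092.34 / 1734 = 37.5388... → 37.54.

37.54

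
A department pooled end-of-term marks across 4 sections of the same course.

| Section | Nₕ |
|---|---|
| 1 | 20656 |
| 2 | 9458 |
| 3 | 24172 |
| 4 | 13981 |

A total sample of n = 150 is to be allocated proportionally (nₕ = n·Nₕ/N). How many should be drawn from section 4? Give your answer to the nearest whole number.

N = 20656 + 9458 + 24172 + 13981 = 68267.
n_4 = 150·13981/68267 = 30.720... → 31.

31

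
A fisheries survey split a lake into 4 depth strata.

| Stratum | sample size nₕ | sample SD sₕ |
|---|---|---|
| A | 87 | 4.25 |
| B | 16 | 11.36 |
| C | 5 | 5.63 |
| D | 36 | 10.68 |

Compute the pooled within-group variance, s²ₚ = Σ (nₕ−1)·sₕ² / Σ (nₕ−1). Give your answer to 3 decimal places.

54.344

A: (87−1)·4.25² = 86·18.0625 = 1553.375
B: (16−1)·11.36² = 15·129.0496 = 1935.744
C: (5−1)·5.63² = 4·31.6969 = 126.7876
D: (36−1)·10.68² = 35·114.0624 = 3992.184
Numerator = 7608.0906; denominator = Σ(nₕ−1) = 140.
s²ₚ = 7608.0906/140 = 54.34350... → 54.344.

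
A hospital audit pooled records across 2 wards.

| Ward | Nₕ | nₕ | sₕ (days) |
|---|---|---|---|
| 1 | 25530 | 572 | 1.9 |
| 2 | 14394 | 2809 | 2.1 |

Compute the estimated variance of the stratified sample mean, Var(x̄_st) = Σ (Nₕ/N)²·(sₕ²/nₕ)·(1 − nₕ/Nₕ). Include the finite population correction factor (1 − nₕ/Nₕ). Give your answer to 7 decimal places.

N = 39924. Term for each stratum: Wₕ²sₕ²/nₕ·(1−nₕ/Nₕ).
Var(x̄_st) = 0.0025229211 + 0.0001642466 = 0.0026871677 → 0.0026872.

0.0026872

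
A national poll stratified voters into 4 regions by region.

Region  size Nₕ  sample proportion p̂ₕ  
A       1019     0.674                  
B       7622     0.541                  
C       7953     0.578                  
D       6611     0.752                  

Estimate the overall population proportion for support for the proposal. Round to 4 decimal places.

N = 1019 + 7622 + 7953 + 6611 = 23205.
Overall proportion = Σ (Nₕ/N)·p̂ₕ.
Σ Nₕp̂ₕ = 686.806 + 4123.502 + 4596.834 + 4971.472 = 14378.614.
14378.614 / 23205 = 0.619634... → 0.6196.

0.6196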